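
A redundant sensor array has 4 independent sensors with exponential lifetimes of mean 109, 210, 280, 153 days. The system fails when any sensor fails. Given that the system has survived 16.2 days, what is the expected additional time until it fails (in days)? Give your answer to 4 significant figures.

41.59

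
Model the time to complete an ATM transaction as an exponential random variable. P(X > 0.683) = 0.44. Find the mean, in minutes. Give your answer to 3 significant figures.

e^(−λ·0.683) = 0.44 ⇒ λ = −ln(0.44)/0.683 = 1.20202.
Mean = 1/λ = 0.831932 minutes.

0.832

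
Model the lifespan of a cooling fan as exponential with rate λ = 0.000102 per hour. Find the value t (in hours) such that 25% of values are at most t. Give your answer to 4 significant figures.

Set 1 − e^(−λt) = 0.25, so t = −ln(0.75)/λ = 0.28768/0.000102 ≈ 2820.41 hours.

2820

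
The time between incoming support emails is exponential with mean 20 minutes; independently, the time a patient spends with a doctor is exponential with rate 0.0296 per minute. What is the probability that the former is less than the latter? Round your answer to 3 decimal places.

0.628

λ_1 = 1/20 = 0.05, λ_2 = 0.0296.
For independent exponentials, P(the former < the latter) = λ_1/(λ_1+λ_2) = 0.05/0.0796 ≈ 0.628.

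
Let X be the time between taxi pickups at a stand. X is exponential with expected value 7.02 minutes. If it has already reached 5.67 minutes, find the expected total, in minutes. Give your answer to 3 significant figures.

12.7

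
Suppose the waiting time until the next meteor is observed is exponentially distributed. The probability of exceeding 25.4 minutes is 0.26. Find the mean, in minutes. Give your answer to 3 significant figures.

18.9

e^(−λ·25.4) = 0.26 ⇒ λ = −ln(0.26)/25.4 = 0.0530344.
Mean = 1/λ = 18.8557 minutes.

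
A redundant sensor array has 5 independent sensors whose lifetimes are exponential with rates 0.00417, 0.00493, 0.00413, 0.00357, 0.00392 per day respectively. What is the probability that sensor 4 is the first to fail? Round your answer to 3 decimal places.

0.172

The time to first failure is exponential with rate Σλ = 0.00417 + 0.00493 + 0.00413 + 0.00357 + 0.00392 = 0.02072.
P(sensor 4 first) = λ_4/Σλ = 0.00357/0.02072 ≈ 0.172.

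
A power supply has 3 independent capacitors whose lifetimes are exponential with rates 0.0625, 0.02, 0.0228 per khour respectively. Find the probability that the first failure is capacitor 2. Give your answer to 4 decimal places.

The time to first failure is exponential with rate Σλ = 0.0625 + 0.02 + 0.0228 = 0.1053.
P(capacitor 2 first) = λ_2/Σλ = 0.02/0.1053 ≈ 0.1899.

0.1899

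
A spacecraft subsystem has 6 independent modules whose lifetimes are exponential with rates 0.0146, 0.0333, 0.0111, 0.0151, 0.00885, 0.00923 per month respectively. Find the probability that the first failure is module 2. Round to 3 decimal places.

0.361

The time to first failure is exponential with rate Σλ = 0.0146 + 0.0333 + 0.0111 + 0.0151 + 0.00885 + 0.00923 = 0.09218.
P(module 2 first) = λ_2/Σλ = 0.0333/0.09218 ≈ 0.361.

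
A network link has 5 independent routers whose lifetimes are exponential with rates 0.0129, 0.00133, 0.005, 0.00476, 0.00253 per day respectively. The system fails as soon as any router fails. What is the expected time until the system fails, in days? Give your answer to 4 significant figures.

The time to first failure is exponential with rate Σλ = 0.0129 + 0.00133 + 0.005 + 0.00476 + 0.00253 = 0.02652.
E[min] = 1/Σλ = 1/0.02652 = 37.7074 days.

37.71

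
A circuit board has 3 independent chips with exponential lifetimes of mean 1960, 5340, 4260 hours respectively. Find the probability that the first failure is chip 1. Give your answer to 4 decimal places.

Rates: λ_i = 1/mean_i → 0.000510204, 0.000187266, 0.000234742; Σλ = 0.000932212.
P(chip 1 first) = λ_1/Σλ = 0.000510204/0.000932212 ≈ 0.5473.

0.5473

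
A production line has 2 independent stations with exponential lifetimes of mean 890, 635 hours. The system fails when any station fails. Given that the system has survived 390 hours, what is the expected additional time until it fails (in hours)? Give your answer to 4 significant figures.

First-failure rate Σλ = 1/890 + 1/635 = 0.0026984.
By memorylessness the expected residual is 1/Σλ = 370.59 hours, regardless of the 390 already elapsed.

370.6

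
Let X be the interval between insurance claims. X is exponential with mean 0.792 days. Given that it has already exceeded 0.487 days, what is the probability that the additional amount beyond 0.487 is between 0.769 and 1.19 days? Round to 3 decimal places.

0.156

The rate is λ = 1/0.792 = 1.26263 per day.
Memoryless: the residual past 0.487 is again Exp(λ).
P(0.769 < residual < 1.19) = e^(−λ·0.769) − e^(−λ·1.19) = 0.37872 − 0.22257 ≈ 0.156.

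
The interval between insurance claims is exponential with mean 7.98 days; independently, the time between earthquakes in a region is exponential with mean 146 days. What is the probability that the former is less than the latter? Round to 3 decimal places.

λ_1 = 1/7.98 = 0.125313, λ_2 = 1/146 = 0.00684932.
For independent exponentials, P(the former < the latter) = λ_1/(λ_1+λ_2) = 0.125313/0.132163 ≈ 0.948.

0.948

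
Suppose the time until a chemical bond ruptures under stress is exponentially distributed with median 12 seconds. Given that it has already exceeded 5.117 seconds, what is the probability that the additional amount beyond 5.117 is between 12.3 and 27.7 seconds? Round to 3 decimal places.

For an exponential, median = ln(2)/λ, so λ = ln 2 / 12 = 0.0577623 per second.
Memoryless: the residual past 5.117 is again Exp(λ).
P(12.3 < residual < 27.7) = e^(−λ·12.3) − e^(−λ·27.7) = 0.49141 − 0.20189 ≈ 0.290.

0.290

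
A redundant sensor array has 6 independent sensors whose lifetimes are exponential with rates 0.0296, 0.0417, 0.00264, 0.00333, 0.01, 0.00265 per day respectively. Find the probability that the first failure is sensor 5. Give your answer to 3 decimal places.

0.111

The time to first failure is exponential with rate Σλ = 0.0296 + 0.0417 + 0.00264 + 0.00333 + 0.01 + 0.00265 = 0.08992.
P(sensor 5 first) = λ_5/Σλ = 0.01/0.08992 ≈ 0.111.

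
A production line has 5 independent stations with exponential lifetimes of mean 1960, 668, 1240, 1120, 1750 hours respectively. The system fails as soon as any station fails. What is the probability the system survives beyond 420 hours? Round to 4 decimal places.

0.1658

The first failure time is exponential with rate Σλ_i = 1/1960 + 1/668 + 1/1240 + 1/1120 + 1/1750 = 0.00427795 per hour.
P(min > 420) = e^(−0.00427795·420) = e^(−1.7967) ≈ 0.1658.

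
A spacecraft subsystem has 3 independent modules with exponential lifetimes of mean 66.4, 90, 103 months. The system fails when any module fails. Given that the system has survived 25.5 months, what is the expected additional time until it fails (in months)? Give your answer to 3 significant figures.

27.9

First-failure rate Σλ = 1/66.4 + 1/90 + 1/103 = 0.0358801.
By memorylessness the expected residual is 1/Σλ = 27.8706 months, regardless of the 25.5 already elapsed.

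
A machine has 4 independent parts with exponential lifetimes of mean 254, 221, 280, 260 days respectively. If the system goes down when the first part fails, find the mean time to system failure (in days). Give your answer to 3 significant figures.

63.0

The first failure time is exponential with rate Σλ_i = 1/254 + 1/221 + 1/280 + 1/260 = 0.0158795 per day.
E[min] = 1/Σλ = 1/0.0158795 = 62.9744 days.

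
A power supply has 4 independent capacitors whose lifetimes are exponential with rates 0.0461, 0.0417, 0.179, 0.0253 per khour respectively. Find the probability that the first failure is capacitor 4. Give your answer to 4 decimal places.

The time to first failure is exponential with rate Σλ = 0.0461 + 0.0417 + 0.179 + 0.0253 = 0.2921.
P(capacitor 4 first) = λ_4/Σλ = 0.0253/0.2921 ≈ 0.0866.

0.0866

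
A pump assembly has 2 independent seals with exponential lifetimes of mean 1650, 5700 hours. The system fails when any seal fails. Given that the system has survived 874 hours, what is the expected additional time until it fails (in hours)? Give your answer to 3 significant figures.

1280

First-failure rate Σλ = 1/1650 + 1/5700 = 0.000781499.
By memorylessness the expected residual is 1/Σλ = 1279.59 hours, regardless of the 874 already elapsed.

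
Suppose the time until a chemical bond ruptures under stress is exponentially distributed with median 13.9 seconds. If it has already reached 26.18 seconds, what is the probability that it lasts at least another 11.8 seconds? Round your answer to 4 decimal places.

For an exponential, median = ln(2)/λ, so λ = ln 2 / 13.9 = 0.0498667 per second.
By the memoryless property, P(X > 26.18+11.8 | X > 26.18) = P(X > 11.8).
P(X > 11.8) = e^(−0.58843) ≈ 0.5552.

0.5552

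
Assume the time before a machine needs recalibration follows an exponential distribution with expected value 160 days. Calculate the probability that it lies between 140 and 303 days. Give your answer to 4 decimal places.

0.2664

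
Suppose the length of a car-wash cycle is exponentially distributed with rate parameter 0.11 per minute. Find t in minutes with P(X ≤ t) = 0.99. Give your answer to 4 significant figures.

41.87

Set 1 − e^(−λt) = 0.99, so t = −ln(0.01)/λ = 4.6052/0.11 ≈ 41.8652 minutes.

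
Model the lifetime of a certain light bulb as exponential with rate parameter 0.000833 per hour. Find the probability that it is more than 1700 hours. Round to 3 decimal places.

0.243

P(X > 1700) = e^(−λ·1700) = e^(−1.4161) ≈ 0.243.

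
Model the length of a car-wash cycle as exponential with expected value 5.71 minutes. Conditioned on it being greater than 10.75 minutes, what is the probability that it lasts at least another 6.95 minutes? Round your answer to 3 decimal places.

0.296

The rate is λ = 1/5.71 = 0.175131 per minute.
By the memoryless property, P(X > 10.75+6.95 | X > 10.75) = P(X > 6.95).
P(X > 6.95) = e^(−1.2172) ≈ 0.296.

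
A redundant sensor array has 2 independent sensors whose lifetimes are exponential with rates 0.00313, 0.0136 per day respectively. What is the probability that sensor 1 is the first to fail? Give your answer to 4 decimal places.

0.1871

The time to first failure is exponential with rate Σλ = 0.00313 + 0.0136 = 0.01673.
P(sensor 1 first) = λ_1/Σλ = 0.00313/0.01673 ≈ 0.1871.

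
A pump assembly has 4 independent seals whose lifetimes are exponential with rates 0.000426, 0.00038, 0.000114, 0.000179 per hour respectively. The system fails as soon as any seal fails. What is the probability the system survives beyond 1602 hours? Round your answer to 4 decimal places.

0.1719

The time to first failure is exponential with rate Σλ = 0.000426 + 0.00038 + 0.000114 + 0.000179 = 0.001099.
P(min > 1602) = e^(−0.001099·1602) = e^(−1.7606) ≈ 0.1719.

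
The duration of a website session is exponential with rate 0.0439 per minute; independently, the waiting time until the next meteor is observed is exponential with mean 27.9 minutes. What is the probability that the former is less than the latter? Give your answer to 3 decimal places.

λ_1 = 0.0439, λ_2 = 1/27.9 = 0.0358423.
For independent exponentials, P(the former < the latter) = λ_1/(λ_1+λ_2) = 0.0439/0.0797423 ≈ 0.551.

0.551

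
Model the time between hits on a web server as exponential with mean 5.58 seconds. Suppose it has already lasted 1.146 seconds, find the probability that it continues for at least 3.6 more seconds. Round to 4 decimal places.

The rate is λ = 1/5.58 = 0.179211 per second.
By the memoryless property, P(X > 1.146+3.6 | X > 1.146) = P(X > 3.6).
P(X > 3.6) = e^(−0.64516) ≈ 0.5246.

0.5246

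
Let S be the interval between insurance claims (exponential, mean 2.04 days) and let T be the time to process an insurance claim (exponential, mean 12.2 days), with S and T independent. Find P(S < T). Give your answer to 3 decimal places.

0.857

λ_1 = 1/2.04 = 0.490196, λ_2 = 1/12.2 = 0.0819672.
For independent exponentials, P(S < T) = λ_1/(λ_1+λ_2) = 0.490196/0.572163 ≈ 0.857.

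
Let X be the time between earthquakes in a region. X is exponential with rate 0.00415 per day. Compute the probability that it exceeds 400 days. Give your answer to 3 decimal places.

P(X > 400) = e^(−λ·400) = e^(−1.66) ≈ 0.190.

0.190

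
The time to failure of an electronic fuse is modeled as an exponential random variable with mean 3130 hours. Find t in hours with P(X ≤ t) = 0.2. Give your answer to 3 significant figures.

698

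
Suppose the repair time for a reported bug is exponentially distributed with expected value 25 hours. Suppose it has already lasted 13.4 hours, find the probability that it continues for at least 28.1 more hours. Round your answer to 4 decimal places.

0.3250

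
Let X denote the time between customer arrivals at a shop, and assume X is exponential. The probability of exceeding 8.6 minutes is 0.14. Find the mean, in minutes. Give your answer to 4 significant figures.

e^(−λ·8.6) = 0.14 ⇒ λ = −ln(0.14)/8.6 = 0.228618.
Mean = 1/λ = 4.37411 minutes.

4.374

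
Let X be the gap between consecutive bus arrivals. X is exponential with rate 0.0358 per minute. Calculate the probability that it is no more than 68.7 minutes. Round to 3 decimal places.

0.915

P(X ≤ 68.7) = 1 − e^(−λ·68.7) = 1 − e^(−2.4595) ≈ 0.915.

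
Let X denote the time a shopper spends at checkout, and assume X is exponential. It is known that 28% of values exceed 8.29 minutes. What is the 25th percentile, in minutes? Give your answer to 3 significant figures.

e^(−λ·8.29) = 0.28 ⇒ λ = −ln(0.28)/8.29 = 0.153554.
25th percentile: 1 − e^(−λt) = 0.25, t = −ln(0.75)/λ = 1.87349 minutes.

1.87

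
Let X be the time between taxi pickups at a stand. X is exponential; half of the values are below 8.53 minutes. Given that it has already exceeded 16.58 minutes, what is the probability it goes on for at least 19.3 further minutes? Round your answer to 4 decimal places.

For an exponential, median = ln(2)/λ, so λ = ln 2 / 8.53 = 0.0812599 per minute.
The exponential is memoryless, so the remaining time is again Exp(λ): the condition X > 16.58 is irrelevant.
P(X > 19.3) = e^(−1.5683) ≈ 0.2084.

0.2084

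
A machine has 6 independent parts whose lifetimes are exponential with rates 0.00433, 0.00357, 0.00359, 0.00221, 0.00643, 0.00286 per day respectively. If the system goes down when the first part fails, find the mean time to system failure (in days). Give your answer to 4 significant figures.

43.50

The time to first failure is exponential with rate Σλ = 0.00433 + 0.00357 + 0.00359 + 0.00221 + 0.00643 + 0.00286 = 0.02299.
E[min] = 1/Σλ = 1/0.02299 = 43.4972 days.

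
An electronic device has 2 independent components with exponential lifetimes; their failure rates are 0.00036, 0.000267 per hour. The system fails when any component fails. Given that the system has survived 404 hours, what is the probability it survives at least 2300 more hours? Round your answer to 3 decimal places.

0.236

Time to first failure ~ Exp(Σλ) with Σλ = 0.000627.
By memorylessness, P(T > 404+2300 | T > 404) = P(T > 2300) = e^(−0.000627·2300) ≈ 0.236.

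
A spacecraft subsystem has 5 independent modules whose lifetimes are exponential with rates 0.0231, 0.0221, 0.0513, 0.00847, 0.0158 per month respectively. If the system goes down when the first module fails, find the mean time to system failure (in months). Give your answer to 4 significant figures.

The time to first failure is exponential with rate Σλ = 0.0231 + 0.0221 + 0.0513 + 0.00847 + 0.0158 = 0.12077.
E[min] = 1/Σλ = 1/0.12077 = 8.2802 months.

8.280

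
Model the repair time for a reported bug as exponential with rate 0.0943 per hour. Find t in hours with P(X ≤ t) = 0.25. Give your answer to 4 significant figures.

3.051

Set 1 − e^(−λt) = 0.25, so t = −ln(0.75)/λ = 0.28768/0.0943 ≈ 3.05071 hours.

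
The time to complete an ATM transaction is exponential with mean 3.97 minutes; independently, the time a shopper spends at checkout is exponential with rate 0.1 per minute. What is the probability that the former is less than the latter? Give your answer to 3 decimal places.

λ_1 = 1/3.97 = 0.251889, λ_2 = 0.1.
For independent exponentials, P(the former < the latter) = λ_1/(λ_1+λ_2) = 0.251889/0.351889 ≈ 0.716.

0.716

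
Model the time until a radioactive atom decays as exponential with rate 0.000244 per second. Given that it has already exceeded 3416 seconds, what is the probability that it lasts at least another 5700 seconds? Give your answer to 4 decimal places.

0.2489

P(X > s+t | X > s) = e^(−λ(s+t))/e^(−λs) = e^(−λt), independent of s = 3416.
P(X > 5700) = e^(−1.3908) ≈ 0.2489.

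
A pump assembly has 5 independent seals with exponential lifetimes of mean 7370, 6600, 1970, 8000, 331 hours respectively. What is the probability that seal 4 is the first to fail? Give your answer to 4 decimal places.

0.0317

Rates: λ_i = 1/mean_i → 0.000135685, 0.000151515, 0.000507614, 0.000125, 0.00302115; Σλ = 0.00394096.
P(seal 4 first) = λ_4/Σλ = 0.000125/0.00394096 ≈ 0.0317.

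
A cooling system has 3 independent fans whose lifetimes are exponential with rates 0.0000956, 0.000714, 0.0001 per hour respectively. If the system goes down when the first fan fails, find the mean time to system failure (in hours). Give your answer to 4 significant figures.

The time to first failure is exponential with rate Σλ = 0.0000956 + 0.000714 + 0.0001 = 0.0009096.
E[min] = 1/Σλ = 1/0.0009096 = 1099.38 hours.

1099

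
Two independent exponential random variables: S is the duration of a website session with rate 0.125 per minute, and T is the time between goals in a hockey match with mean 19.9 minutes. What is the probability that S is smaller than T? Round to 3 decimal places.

0.713

λ_1 = 0.125, λ_2 = 1/19.9 = 0.0502513.
For independent exponentials, P(S < T) = λ_1/(λ_1+λ_2) = 0.125/0.175251 ≈ 0.713.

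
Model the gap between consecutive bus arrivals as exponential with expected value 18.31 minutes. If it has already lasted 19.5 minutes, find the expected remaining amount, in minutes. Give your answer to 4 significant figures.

18.31

The rate is λ = 1/18.31 = 0.054615 per minute.
By memorylessness, the remaining amount past any threshold is again Exp(λ) with mean 1/λ = 18.31 minutes.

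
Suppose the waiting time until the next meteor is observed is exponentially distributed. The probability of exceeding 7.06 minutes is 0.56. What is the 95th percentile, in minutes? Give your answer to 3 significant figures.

e^(−λ·7.06) = 0.56 ⇒ λ = −ln(0.56)/7.06 = 0.0821273.
95th percentile: 1 − e^(−λt) = 0.95, t = −ln(0.05)/λ = 36.4767 minutes.

36.5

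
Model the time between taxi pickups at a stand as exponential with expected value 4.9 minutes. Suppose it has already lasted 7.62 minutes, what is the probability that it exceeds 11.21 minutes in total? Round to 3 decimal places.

The rate is λ = 1/4.9 = 0.204082 per minute.
P(X > s+t | X > s) = e^(−λ(s+t))/e^(−λs) = e^(−λt), independent of s = 7.62.
P(X > 3.59) = e^(−0.73265) ≈ 0.481.

0.481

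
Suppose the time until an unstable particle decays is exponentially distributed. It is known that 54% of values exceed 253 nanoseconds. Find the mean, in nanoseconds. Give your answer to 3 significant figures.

411

e^(−λ·253) = 0.54 ⇒ λ = −ln(0.54)/253 = 0.00243552.
Mean = 1/λ = 410.59 nanoseconds.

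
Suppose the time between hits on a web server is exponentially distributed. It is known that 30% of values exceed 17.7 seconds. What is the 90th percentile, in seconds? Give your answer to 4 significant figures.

33.85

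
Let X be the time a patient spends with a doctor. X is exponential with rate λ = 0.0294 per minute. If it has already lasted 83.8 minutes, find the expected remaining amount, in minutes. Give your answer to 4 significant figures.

By memorylessness, the remaining amount past any threshold is again Exp(λ) with mean 1/λ = 34.0136 minutes.

34.01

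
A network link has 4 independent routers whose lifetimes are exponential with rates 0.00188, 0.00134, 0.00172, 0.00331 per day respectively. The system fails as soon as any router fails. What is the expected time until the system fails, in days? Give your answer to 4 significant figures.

The time to first failure is exponential with rate Σλ = 0.00188 + 0.00134 + 0.00172 + 0.00331 = 0.00825.
E[min] = 1/Σλ = 1/0.00825 = 121.212 days.

121.2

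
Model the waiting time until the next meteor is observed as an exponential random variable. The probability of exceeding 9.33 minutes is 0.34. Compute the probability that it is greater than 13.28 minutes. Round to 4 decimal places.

0.2153

e^(−λ·9.33) = 0.34 ⇒ λ = −ln(0.34)/9.33 = 0.115628.
P(X > 13.28) = e^(−0.115628·13.28) = e^(−1.5355) ≈ 0.2153.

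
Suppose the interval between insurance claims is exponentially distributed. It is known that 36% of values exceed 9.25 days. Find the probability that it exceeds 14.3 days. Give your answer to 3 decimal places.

0.206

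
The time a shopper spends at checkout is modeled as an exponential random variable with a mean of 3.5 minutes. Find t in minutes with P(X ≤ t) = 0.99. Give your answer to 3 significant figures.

The rate is λ = 1/3.5 = 0.285714 per minute.
Set 1 − e^(−λt) = 0.99, so t = −ln(0.01)/λ = 4.6052/0.285714 ≈ 16.1181 minutes.

16.1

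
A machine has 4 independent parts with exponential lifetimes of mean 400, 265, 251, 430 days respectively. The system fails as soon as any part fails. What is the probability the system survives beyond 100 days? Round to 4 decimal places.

0.2841

The first failure time is exponential with rate Σλ_i = 1/400 + 1/265 + 1/251 + 1/430 = 0.0125832 per day.
P(min > 100) = e^(−0.0125832·100) = e^(−1.2583) ≈ 0.2841.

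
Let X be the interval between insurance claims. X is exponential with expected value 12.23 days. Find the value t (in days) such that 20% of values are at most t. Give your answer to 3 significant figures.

2.73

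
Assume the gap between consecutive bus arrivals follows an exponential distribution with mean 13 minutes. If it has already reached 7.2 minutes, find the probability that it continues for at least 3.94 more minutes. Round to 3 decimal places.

0.739

The rate is λ = 1/13 = 0.0769231 per minute.
The exponential is memoryless, so the remaining time is again Exp(λ): the condition X > 7.2 is irrelevant.
P(X > 3.94) = e^(−0.30308) ≈ 0.739.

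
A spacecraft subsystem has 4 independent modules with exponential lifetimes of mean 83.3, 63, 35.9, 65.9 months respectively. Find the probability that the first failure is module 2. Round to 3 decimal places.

0.224

Rates: λ_i = 1/mean_i → 0.0120048, 0.015873, 0.0278552, 0.0151745; Σλ = 0.0709075.
P(module 2 first) = λ_2/Σλ = 0.015873/0.0709075 ≈ 0.224.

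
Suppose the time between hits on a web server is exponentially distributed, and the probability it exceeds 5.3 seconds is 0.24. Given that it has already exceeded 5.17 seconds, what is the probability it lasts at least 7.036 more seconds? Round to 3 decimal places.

0.150

From e^(−λ·5.3) = 0.24, λ = −ln(0.24)/5.3 = 0.269267.
Memoryless: P(X > 5.17+7.036 | X > 5.17) = P(X > 7.036) = e^(−0.269267·7.036) ≈ 0.150.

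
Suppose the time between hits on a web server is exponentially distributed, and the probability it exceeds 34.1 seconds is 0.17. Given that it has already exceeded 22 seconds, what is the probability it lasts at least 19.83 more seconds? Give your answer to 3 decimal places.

From e^(−λ·34.1) = 0.17, λ = −ln(0.17)/34.1 = 0.0519635.
Memoryless: P(X > 22+19.83 | X > 22) = P(X > 19.83) = e^(−0.0519635·19.83) ≈ 0.357.

0.357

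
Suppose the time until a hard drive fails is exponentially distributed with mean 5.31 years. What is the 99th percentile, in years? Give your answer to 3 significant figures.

24.5

The rate is λ = 1/5.31 = 0.188324 per year.
Set 1 − e^(−λt) = 0.99, so t = −ln(0.01)/λ = 4.6052/0.188324 ≈ 24.4535 years.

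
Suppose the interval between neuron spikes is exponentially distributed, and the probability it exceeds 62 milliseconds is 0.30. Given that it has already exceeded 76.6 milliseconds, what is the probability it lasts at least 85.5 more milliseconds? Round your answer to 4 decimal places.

0.1901

From e^(−λ·62) = 0.30, λ = −ln(0.30)/62 = 0.0194189.
Memoryless: P(X > 76.6+85.5 | X > 76.6) = P(X > 85.5) = e^(−0.0194189·85.5) ≈ 0.1901.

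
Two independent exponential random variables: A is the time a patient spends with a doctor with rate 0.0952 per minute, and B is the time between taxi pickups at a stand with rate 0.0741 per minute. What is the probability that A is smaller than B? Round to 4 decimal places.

λ_1 = 0.0952, λ_2 = 0.0741.
For independent exponentials, P(A < B) = λ_1/(λ_1+λ_2) = 0.0952/0.1693 ≈ 0.5623.

0.5623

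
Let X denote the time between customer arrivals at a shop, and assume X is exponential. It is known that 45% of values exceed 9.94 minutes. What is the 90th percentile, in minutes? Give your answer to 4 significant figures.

28.66

e^(−λ·9.94) = 0.45 ⇒ λ = −ln(0.45)/9.94 = 0.0803328.
90th percentile: 1 − e^(−λt) = 0.9, t = −ln(0.1)/λ = 28.6631 minutes.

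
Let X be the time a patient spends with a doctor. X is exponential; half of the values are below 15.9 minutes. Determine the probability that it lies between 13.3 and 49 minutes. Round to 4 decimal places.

0.4419

For an exponential, median = ln(2)/λ, so λ = ln 2 / 15.9 = 0.0435942 per minute.
P(13.3 < X < 49) = e^(−λ·13.3) − e^(−λ·49) = 0.56001 − 0.11811 ≈ 0.4419.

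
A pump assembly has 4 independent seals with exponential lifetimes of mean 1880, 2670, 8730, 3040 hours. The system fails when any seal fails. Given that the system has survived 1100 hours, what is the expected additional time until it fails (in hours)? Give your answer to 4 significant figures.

740.8

First-failure rate Σλ = 1/1880 + 1/2670 + 1/8730 + 1/3040 = 0.00134994.
By memorylessness the expected residual is 1/Σλ = 740.773 hours, regardless of the 1100 already elapsed.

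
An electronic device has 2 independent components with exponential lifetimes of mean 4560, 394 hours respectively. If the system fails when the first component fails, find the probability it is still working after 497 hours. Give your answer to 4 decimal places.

0.2540

The first failure time is exponential with rate Σλ_i = 1/4560 + 1/394 = 0.00275737 per hour.
P(min > 497) = e^(−0.00275737·497) = e^(−1.3704) ≈ 0.2540.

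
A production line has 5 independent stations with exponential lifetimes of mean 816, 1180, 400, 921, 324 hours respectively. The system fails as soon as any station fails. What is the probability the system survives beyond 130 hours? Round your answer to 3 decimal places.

The first failure time is exponential with rate Σλ_i = 1/816 + 1/1180 + 1/400 + 1/921 + 1/324 = 0.00874514 per hour.
P(min > 130) = e^(−0.00874514·130) = e^(−1.1369) ≈ 0.321.

0.321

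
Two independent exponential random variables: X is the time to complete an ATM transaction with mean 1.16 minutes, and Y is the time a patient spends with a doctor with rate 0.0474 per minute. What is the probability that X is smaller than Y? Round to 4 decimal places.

λ_1 = 1/1.16 = 0.862069, λ_2 = 0.0474.
For independent exponentials, P(X < Y) = λ_1/(λ_1+λ_2) = 0.862069/0.909469 ≈ 0.9479.

0.9479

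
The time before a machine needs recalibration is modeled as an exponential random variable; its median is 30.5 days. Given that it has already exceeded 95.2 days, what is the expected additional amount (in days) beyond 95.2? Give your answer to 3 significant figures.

44.0

For an exponential, median = ln(2)/λ, so λ = ln 2 / 30.5 = 0.0227261 per day.
By memorylessness, the remaining amount past any threshold is again Exp(λ) with mean 1/λ = 44.0022 days.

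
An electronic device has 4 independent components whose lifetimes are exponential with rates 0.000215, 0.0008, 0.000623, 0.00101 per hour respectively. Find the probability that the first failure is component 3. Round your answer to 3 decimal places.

The time to first failure is exponential with rate Σλ = 0.000215 + 0.0008 + 0.000623 + 0.00101 = 0.002648.
P(component 3 first) = λ_3/Σλ = 0.000623/0.002648 ≈ 0.235.

0.235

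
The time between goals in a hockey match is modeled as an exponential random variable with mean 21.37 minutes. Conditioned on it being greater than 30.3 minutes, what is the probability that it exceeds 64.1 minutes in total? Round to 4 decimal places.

The rate is λ = 1/21.37 = 0.0467946 per minute.
P(X > s+t | X > s) = e^(−λ(s+t))/e^(−λs) = e^(−λt), independent of s = 30.3.
P(X > 33.8) = e^(−1.5817) ≈ 0.2056.

0.2056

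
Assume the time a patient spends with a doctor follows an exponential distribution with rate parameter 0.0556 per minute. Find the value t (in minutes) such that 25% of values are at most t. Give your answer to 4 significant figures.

Set 1 − e^(−λt) = 0.25, so t = −ln(0.75)/λ = 0.28768/0.0556 ≈ 5.17414 minutes.

5.174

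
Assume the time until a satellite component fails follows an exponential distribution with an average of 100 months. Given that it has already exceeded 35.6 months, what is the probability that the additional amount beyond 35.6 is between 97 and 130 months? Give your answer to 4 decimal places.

The rate is λ = 1/100 = 0.01 per month.
Memoryless: the residual past 35.6 is again Exp(λ).
P(97 < residual < 130) = e^(−λ·97) − e^(−λ·130) = 0.37908 − 0.27253 ≈ 0.1066.

0.1066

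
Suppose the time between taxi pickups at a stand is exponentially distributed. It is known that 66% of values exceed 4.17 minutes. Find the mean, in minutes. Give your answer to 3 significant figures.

e^(−λ·4.17) = 0.66 ⇒ λ = −ln(0.66)/4.17 = 0.099644.
Mean = 1/λ = 10.0357 minutes.

10.0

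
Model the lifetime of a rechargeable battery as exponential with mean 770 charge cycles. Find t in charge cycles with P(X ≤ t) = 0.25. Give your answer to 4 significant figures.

The rate is λ = 1/770 = 0.0012987 per charge cycle.
Set 1 − e^(−λt) = 0.25, so t = −ln(0.75)/λ = 0.28768/0.0012987 ≈ 221.515 charge cycles.

221.5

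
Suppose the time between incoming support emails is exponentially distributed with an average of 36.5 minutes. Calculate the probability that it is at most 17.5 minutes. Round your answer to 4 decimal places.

The rate is λ = 1/36.5 = 0.0273973 per minute.
P(X ≤ 17.5) = 1 − e^(−λ·17.5) = 1 − e^(−0.47945) ≈ 0.3809.

0.3809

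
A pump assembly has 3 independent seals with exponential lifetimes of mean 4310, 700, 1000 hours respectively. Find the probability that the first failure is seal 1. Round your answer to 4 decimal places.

Rates: λ_i = 1/mean_i → 0.000232019, 0.00142857, 0.001; Σλ = 0.00266059.
P(seal 1 first) = λ_1/Σλ = 0.000232019/0.00266059 ≈ 0.0872.

0.0872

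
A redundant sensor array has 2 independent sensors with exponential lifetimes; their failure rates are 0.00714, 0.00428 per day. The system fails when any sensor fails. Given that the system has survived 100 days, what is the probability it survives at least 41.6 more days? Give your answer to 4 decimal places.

Time to first failure ~ Exp(Σλ) with Σλ = 0.01142.
By memorylessness, P(T > 100+41.6 | T > 100) = P(T > 41.6) = e^(−0.01142·41.6) ≈ 0.6218.

0.6218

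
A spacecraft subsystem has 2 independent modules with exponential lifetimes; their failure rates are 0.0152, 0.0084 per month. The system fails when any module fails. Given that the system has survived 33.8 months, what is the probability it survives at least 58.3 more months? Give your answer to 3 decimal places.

0.253

Time to first failure ~ Exp(Σλ) with Σλ = 0.0236.
By memorylessness, P(T > 33.8+58.3 | T > 33.8) = P(T > 58.3) = e^(−0.0236·58.3) ≈ 0.253.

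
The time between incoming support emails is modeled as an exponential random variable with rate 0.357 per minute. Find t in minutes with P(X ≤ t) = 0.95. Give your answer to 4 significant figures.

Set 1 − e^(−λt) = 0.95, so t = −ln(0.05)/λ = 2.9957/0.357 ≈ 8.39141 minutes.

8.391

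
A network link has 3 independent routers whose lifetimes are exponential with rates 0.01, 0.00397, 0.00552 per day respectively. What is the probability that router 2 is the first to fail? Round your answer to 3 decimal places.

The time to first failure is exponential with rate Σλ = 0.01 + 0.00397 + 0.00552 = 0.01949.
P(router 2 first) = λ_2/Σλ = 0.00397/0.01949 ≈ 0.204.

0.204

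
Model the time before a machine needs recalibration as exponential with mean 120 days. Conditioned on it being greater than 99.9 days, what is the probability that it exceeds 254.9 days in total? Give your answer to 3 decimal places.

The rate is λ = 1/120 = 0.00833333 per day.
By the memoryless property, P(X > 99.9+155 | X > 99.9) = P(X > 155).
P(X > 155) = e^(−1.2917) ≈ 0.275.

0.275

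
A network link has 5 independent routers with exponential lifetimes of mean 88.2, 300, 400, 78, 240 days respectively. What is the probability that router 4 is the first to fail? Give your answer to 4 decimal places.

0.3753

Rates: λ_i = 1/mean_i → 0.0113379, 0.00333333, 0.0025, 0.0128205, 0.00416667; Σλ = 0.0341584.
P(router 4 first) = λ_4/Σλ = 0.0128205/0.0341584 ≈ 0.3753.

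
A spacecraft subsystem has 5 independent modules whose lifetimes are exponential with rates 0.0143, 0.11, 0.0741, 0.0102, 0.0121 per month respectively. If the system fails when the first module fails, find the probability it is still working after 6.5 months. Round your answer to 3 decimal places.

The time to first failure is exponential with rate Σλ = 0.0143 + 0.11 + 0.0741 + 0.0102 + 0.0121 = 0.2207.
P(min > 6.5) = e^(−0.2207·6.5) = e^(−1.4345) ≈ 0.238.

0.238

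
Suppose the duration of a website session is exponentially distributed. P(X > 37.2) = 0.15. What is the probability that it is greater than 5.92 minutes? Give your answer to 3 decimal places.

e^(−λ·37.2) = 0.15 ⇒ λ = −ln(0.15)/37.2 = 0.0509978.
P(X > 5.92) = e^(−0.0509978·5.92) = e^(−0.30191) ≈ 0.739.

0.739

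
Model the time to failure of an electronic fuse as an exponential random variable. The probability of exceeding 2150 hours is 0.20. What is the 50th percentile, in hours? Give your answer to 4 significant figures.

e^(−λ·2150) = 0.20 ⇒ λ = −ln(0.20)/2150 = 0.000748576.
50th percentile: 1 − e^(−λt) = 0.5, t = −ln(0.5)/λ = 925.955 hours.

926.0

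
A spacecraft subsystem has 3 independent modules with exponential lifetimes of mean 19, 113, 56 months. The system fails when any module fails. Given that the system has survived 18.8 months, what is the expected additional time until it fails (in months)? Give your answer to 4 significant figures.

12.60

First-failure rate Σλ = 1/19 + 1/113 + 1/56 = 0.0793383.
By memorylessness the expected residual is 1/Σλ = 12.6043 months, regardless of the 18.8 already elapsed.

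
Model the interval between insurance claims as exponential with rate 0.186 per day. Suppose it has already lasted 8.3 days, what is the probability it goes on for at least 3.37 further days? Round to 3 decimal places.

P(X > s+t | X > s) = e^(−λ(s+t))/e^(−λs) = e^(−λt), independent of s = 8.3.
P(X > 3.37) = e^(−0.62682) ≈ 0.534.

0.534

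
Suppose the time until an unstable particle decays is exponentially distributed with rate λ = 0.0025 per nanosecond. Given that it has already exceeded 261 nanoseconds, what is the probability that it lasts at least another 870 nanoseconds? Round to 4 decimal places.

The exponential is memoryless, so the remaining time is again Exp(λ): the condition X > 261 is irrelevant.
P(X > 870) = e^(−2.175) ≈ 0.1136.

0.1136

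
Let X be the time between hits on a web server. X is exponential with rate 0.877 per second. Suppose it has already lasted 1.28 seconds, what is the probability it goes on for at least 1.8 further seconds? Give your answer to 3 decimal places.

The exponential is memoryless, so the remaining time is again Exp(λ): the condition X > 1.28 is irrelevant.
P(X > 1.8) = e^(−1.5786) ≈ 0.206.

0.206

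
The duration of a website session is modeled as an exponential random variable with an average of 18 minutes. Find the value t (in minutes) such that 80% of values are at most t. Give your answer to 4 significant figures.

28.97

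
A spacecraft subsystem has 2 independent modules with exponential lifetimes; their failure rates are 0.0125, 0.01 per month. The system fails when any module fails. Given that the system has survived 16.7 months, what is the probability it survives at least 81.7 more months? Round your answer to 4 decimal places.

Time to first failure ~ Exp(Σλ) with Σλ = 0.0225.
By memorylessness, P(T > 16.7+81.7 | T > 16.7) = P(T > 81.7) = e^(−0.0225·81.7) ≈ 0.1591.

0.1591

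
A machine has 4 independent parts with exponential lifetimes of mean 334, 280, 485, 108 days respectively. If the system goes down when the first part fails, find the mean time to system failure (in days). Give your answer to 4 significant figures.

55.91

The first failure time is exponential with rate Σλ_i = 1/334 + 1/280 + 1/485 + 1/108 = 0.0178866 per day.
E[min] = 1/Σλ = 1/0.0178866 = 55.9079 days.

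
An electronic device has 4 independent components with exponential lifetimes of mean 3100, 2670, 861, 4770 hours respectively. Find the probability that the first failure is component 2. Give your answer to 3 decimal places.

Rates: λ_i = 1/mean_i → 0.000322581, 0.000374532, 0.00116144, 0.000209644; Σλ = 0.0020682.
P(component 2 first) = λ_2/Σλ = 0.000374532/0.0020682 ≈ 0.181.

0.181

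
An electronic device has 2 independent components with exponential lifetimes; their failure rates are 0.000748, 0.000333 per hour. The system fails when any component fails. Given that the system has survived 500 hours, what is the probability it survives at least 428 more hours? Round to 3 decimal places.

0.630

Time to first failure ~ Exp(Σλ) with Σλ = 0.001081.
By memorylessness, P(T > 500+428 | T > 500) = P(T > 428) = e^(−0.001081·428) ≈ 0.630.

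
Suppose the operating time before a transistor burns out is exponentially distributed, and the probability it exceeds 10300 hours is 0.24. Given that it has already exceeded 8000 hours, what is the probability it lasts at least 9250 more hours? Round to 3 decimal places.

From e^(−λ·10300) = 0.24, λ = −ln(0.24)/10300 = 0.000138555.
Memoryless: P(X > 8000+9250 | X > 8000) = P(X > 9250) = e^(−0.000138555·9250) ≈ 0.278.

0.278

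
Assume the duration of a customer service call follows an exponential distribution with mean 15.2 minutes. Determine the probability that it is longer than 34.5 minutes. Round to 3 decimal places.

0.103

The rate is λ = 1/15.2 = 0.0657895 per minute.
P(X > 34.5) = e^(−λ·34.5) = e^(−2.2697) ≈ 0.103.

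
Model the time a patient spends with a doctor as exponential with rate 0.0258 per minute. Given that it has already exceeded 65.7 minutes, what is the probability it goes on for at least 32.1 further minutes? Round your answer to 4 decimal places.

0.4368

P(X > s+t | X > s) = e^(−λ(s+t))/e^(−λs) = e^(−λt), independent of s = 65.7.
P(X > 32.1) = e^(−0.82818) ≈ 0.4368.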